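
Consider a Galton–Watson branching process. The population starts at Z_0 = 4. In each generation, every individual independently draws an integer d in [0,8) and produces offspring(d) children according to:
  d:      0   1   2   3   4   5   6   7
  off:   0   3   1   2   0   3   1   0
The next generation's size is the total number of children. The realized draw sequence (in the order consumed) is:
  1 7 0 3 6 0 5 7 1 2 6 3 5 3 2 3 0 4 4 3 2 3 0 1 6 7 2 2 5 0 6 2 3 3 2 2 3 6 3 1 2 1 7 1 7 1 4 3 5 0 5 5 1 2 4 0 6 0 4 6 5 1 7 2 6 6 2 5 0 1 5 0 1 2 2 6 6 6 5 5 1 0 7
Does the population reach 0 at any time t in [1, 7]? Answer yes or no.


gen 0: Z_0=4, draws=[1, 7, 0, 3], offspring=[3, 0, 0, 2], Z_1=5
gen 1: Z_1=5, draws=[6, 0, 5, 7, 1], offspring=[1, 0, 3, 0, 3], Z_2=7
gen 2: Z_2=7, draws=[2, 6, 3, 5, 3, 2, 3], offspring=[1, 1, 2, 3, 2, 1, 2], Z_3=12
gen 3: Z_3=12, draws=[0, 4, 4, 3, 2, 3, 0, 1, 6, 7, 2, 2], offspring=[0, 0, 0, 2, 1, 2, 0, 3, 1, 0, 1, 1], Z_4=11
gen 4: Z_4=11, draws=[5, 0, 6, 2, 3, 3, 2, 2, 3, 6, 3], offspring=[3, 0, 1, 1, 2, 2, 1, 1, 2, 1, 2], Z_5=16
gen 5: Z_5=16, draws=[1, 2, 1, 7, 1, 7, 1, 4, 3, 5, 0, 5, 5, 1, 2, 4], offspring=[3, 1, 3, 0, 3, 0, 3, 0, 2, 3, 0, 3, 3, 3, 1, 0], Z_6=28
gen 6: Z_6=28, draws=[0, 6, 0, 4, 6, 5, 1, 7, 2, 6, 6, 2, 5, 0, 1, 5, 0, 1, 2, 2, 6, 6, 6, 5, 5, 1, 0, 7], offspring=[0, 1, 0, 0, 1, 3, 3, 0, 1, 1, 1, 1, 3, 0, 3, 3, 0, 3, 1, 1, 1, 1, 1, 3, 3, 3, 0, 0], Z_7=38

no


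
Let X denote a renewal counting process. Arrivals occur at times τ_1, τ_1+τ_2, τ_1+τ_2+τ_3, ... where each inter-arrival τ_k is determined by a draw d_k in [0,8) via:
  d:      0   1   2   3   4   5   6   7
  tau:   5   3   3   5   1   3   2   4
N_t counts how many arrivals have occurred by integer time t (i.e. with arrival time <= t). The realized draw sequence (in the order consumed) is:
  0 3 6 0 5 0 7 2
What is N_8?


1

draw d_1=0: τ_1=5, arrival time A_1=5
draw d_2=3: τ_2=5, arrival time A_2=10
draw d_3=6: τ_3=2, arrival time A_3=12
draw d_4=0: τ_4=5, arrival time A_4=17
draw d_5=5: τ_5=3, arrival time A_5=20
draw d_6=0: τ_6=5, arrival time A_6=25
draw d_7=7: τ_7=4, arrival time A_7=29
draw d_8=2: τ_8=3, arrival time A_8=32
N_t over t=0..8: 0:0 1:0 2:0 3:0 4:0 5:1 6:1 7:1 8:1


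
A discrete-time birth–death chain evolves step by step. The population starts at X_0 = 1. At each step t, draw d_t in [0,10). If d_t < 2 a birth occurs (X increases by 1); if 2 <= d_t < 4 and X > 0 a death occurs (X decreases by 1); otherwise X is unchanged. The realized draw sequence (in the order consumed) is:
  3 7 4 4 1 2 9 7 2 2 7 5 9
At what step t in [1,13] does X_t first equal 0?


1

t=0: X=1, d=3 → death, X_1=0
t=1: X=0, d=7 → hold, X_2=0
t=2: X=0, d=4 → hold, X_3=0
t=3: X=0, d=4 → hold, X_4=0
t=4: X=0, d=1 → birth, X_5=1
t=5: X=1, d=2 → death, X_6=0
t=6: X=0, d=9 → hold, X_7=0
t=7: X=0, d=7 → hold, X_8=0
t=8: X=0, d=2 → hold, X_9=0
t=9: X=0, d=2 → hold, X_10=0
t=10: X=0, d=7 → hold, X_11=0
t=11: X=0, d=5 → hold, X_12=0
t=12: X=0, d=9 → hold, X_13=0


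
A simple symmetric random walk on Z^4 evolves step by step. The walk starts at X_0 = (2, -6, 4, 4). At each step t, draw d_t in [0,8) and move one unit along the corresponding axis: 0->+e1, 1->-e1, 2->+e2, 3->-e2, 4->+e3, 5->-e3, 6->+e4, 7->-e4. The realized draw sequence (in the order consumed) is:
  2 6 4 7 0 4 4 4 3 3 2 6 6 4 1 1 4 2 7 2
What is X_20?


t=0: X=(2, -6, 4, 4), d=2 → +e2, X_1=(2, -5, 4, 4)
t=1: X=(2, -5, 4, 4), d=6 → +e4, X_2=(2, -5, 4, 5)
t=2: X=(2, -5, 4, 5), d=4 → +e3, X_3=(2, -5, 5, 5)
t=3: X=(2, -5, 5, 5), d=7 → -e4, X_4=(2, -5, 5, 4)
t=4: X=(2, -5, 5, 4), d=0 → +e1, X_5=(3, -5, 5, 4)
t=5: X=(3, -5, 5, 4), d=4 → +e3, X_6=(3, -5, 6, 4)
t=6: X=(3, -5, 6, 4), d=4 → +e3, X_7=(3, -5, 7, 4)
t=7: X=(3, -5, 7, 4), d=4 → +e3, X_8=(3, -5, 8, 4)
t=8: X=(3, -5, 8, 4), d=3 → -e2, X_9=(3, -6, 8, 4)
t=9: X=(3, -6, 8, 4), d=3 → -e2, X_10=(3, -7, 8, 4)
t=10: X=(3, -7, 8, 4), d=2 → +e2, X_11=(3, -6, 8, 4)
t=11: X=(3, -6, 8, 4), d=6 → +e4, X_12=(3, -6, 8, 5)
t=12: X=(3, -6, 8, 5), d=6 → +e4, X_13=(3, -6, 8, 6)
t=13: X=(3, -6, 8, 6), d=4 → +e3, X_14=(3, -6, 9, 6)
t=14: X=(3, -6, 9, 6), d=1 → -e1, X_15=(2, -6, 9, 6)
t=15: X=(2, -6, 9, 6), d=1 → -e1, X_16=(1, -6, 9, 6)
t=16: X=(1, -6, 9, 6), d=4 → +e3, X_17=(1, -6, 10, 6)
t=17: X=(1, -6, 10, 6), d=2 → +e2, X_18=(1, -5, 10, 6)
t=18: X=(1, -5, 10, 6), d=7 → -e4, X_19=(1, -5, 10, 5)
t=19: X=(1, -5, 10, 5), d=2 → +e2, X_20=(1, -4, 10, 5)

(1, -4, 10, 5)


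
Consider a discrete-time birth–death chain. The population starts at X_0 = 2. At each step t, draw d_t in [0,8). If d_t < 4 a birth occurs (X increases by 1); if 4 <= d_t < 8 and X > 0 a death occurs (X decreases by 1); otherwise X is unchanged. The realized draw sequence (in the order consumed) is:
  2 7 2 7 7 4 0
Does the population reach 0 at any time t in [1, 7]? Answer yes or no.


yes

t=0: X=2, d=2 → birth, X_1=3
t=1: X=3, d=7 → death, X_2=2
t=2: X=2, d=2 → birth, X_3=3
t=3: X=3, d=7 → death, X_4=2
t=4: X=2, d=7 → death, X_5=1
t=5: X=1, d=4 → death, X_6=0
t=6: X=0, d=0 → birth, X_7=1


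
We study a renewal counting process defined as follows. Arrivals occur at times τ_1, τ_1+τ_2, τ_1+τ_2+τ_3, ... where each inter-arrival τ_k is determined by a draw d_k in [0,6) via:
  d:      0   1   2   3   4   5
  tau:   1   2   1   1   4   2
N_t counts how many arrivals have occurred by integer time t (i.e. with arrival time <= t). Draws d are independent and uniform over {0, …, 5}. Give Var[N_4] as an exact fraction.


Inter-arrival values over d=0..5: [1, 2, 1, 1, 4, 2]
Each d has probability 1/6, so the pmf of τ is: f(1) = 1/2, f(2) = 1/3, f(4) = 1/6
Let p_n(j) = P(N_n = j), with p_0 = [1]. Condition on τ_1: p_n(0) = P(τ > n), and for j >= 1, p_n(j) = Σ_{k<=n} f(k)·p_{n−k}(j−1)
p_1 = [1/2, 1/2]  (j = 0..1)
p_2 = [1/6, 7/12, 1/4]  (j = 0..2)
p_3 = [1/6, 1/4, 11/24, 1/8]  (j = 0..3)
p_4 = [0, 11/36, 23/72, 5/16, 1/16]  (j = 0..4)
E[N_4] = Σ j·p_4(j) = 307/144;  E[N_4²] = Σ j²·p_4(j) = 259/48
Var[N_4] = 259/48 − (307/144)² = 17639/20736

17639/20736


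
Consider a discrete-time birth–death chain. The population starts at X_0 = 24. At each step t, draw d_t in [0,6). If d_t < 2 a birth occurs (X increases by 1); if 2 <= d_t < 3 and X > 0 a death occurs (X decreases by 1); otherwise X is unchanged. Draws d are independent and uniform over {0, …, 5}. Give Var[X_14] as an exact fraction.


119/18

X can drop by at most 1 per step and X_0 = 24 > T = 14, so X_t >= 24 − t >= 10 > 0 for every t <= 14: the floor at 0 (the 'and X > 0' condition) never binds. Hence X_14 = X_0 + Σ_{t<14} Y_t with i.i.d. increments Y_t = y(d_t) ∈ {+1, −1, 0}.
Outcome values over d=0..5: [1, 1, -1, 0, 0, 0]
Σy = 1, Σy² = 3, M = 6
μ = 1/6 = 1/6,  σ² = 3/6 − (1/6)² = 17/36
Independent increments: Var[X_14] = 14·σ² = 14·(17/36) = 119/18


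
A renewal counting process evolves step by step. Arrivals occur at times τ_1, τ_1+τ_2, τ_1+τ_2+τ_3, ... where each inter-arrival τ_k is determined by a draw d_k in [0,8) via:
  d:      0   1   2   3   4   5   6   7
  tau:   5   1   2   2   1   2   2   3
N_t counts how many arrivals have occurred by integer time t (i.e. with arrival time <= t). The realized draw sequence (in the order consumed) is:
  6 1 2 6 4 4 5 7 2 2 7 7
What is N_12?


7

draw d_1=6: τ_1=2, arrival time A_1=2
draw d_2=1: τ_2=1, arrival time A_2=3
draw d_3=2: τ_3=2, arrival time A_3=5
draw d_4=6: τ_4=2, arrival time A_4=7
draw d_5=4: τ_5=1, arrival time A_5=8
draw d_6=4: τ_6=1, arrival time A_6=9
draw d_7=5: τ_7=2, arrival time A_7=11
draw d_8=7: τ_8=3, arrival time A_8=14
draw d_9=2: τ_9=2, arrival time A_9=16
draw d_10=2: τ_10=2, arrival time A_10=18
draw d_11=7: τ_11=3, arrival time A_11=21
draw d_12=7: τ_12=3, arrival time A_12=24
N_t over t=0..12: 0:0 1:0 2:1 3:2 4:2 5:3 6:3 7:4 8:5 9:6 10:6 11:7 12:7


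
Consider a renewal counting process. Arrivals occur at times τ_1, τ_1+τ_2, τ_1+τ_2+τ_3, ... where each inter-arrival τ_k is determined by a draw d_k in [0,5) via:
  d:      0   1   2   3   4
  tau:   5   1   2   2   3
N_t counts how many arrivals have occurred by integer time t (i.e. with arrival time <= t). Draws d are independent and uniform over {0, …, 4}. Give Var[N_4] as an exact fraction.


Inter-arrival values over d=0..4: [5, 1, 2, 2, 3]
Each d has probability 1/5, so the pmf of τ is: f(1) = 1/5, f(2) = 2/5, f(3) = 1/5, f(5) = 1/5
Let p_n(j) = P(N_n = j), with p_0 = [1]. Condition on τ_1: p_n(0) = P(τ > n), and for j >= 1, p_n(j) = Σ_{k<=n} f(k)·p_{n−k}(j−1)
p_1 = [4/5, 1/5]  (j = 0..1)
p_2 = [2/5, 14/25, 1/25]  (j = 0..2)
p_3 = [1/5, 3/5, 24/125, 1/125]  (j = 0..3)
p_4 = [1/5, 9/25, 48/125, 34/625, 1/625]  (j = 0..4)
E[N_4] = Σ j·p_4(j) = 811/625;  E[N_4²] = Σ j²·p_4(j) = 1507/625
Var[N_4] = 1507/625 − (811/625)² = 284154/390625

284154/390625


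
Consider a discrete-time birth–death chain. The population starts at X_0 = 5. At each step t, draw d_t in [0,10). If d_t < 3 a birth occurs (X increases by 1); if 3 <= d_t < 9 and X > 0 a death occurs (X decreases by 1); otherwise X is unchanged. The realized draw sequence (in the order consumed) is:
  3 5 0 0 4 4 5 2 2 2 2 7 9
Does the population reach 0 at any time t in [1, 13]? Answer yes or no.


t=0: X=5, d=3 → death, X_1=4
t=1: X=4, d=5 → death, X_2=3
t=2: X=3, d=0 → birth, X_3=4
t=3: X=4, d=0 → birth, X_4=5
t=4: X=5, d=4 → death, X_5=4
t=5: X=4, d=4 → death, X_6=3
t=6: X=3, d=5 → death, X_7=2
t=7: X=2, d=2 → birth, X_8=3
t=8: X=3, d=2 → birth, X_9=4
t=9: X=4, d=2 → birth, X_10=5
t=10: X=5, d=2 → birth, X_11=6
t=11: X=6, d=7 → death, X_12=5
t=12: X=5, d=9 → hold, X_13=5

no


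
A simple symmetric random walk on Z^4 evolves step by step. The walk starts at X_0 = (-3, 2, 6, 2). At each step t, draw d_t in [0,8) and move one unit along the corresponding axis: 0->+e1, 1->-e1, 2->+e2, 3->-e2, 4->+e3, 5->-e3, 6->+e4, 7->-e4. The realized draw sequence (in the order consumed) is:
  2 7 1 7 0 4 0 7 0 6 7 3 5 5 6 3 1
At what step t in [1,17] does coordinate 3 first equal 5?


14

t=0: X=(-3, 2, 6, 2), d=2 → +e2, X_1=(-3, 3, 6, 2)
t=1: X=(-3, 3, 6, 2), d=7 → -e4, X_2=(-3, 3, 6, 1)
t=2: X=(-3, 3, 6, 1), d=1 → -e1, X_3=(-4, 3, 6, 1)
t=3: X=(-4, 3, 6, 1), d=7 → -e4, X_4=(-4, 3, 6, 0)
t=4: X=(-4, 3, 6, 0), d=0 → +e1, X_5=(-3, 3, 6, 0)
t=5: X=(-3, 3, 6, 0), d=4 → +e3, X_6=(-3, 3, 7, 0)
t=6: X=(-3, 3, 7, 0), d=0 → +e1, X_7=(-2, 3, 7, 0)
t=7: X=(-2, 3, 7, 0), d=7 → -e4, X_8=(-2, 3, 7, -1)
t=8: X=(-2, 3, 7, -1), d=0 → +e1, X_9=(-1, 3, 7, -1)
t=9: X=(-1, 3, 7, -1), d=6 → +e4, X_10=(-1, 3, 7, 0)
t=10: X=(-1, 3, 7, 0), d=7 → -e4, X_11=(-1, 3, 7, -1)
t=11: X=(-1, 3, 7, -1), d=3 → -e2, X_12=(-1, 2, 7, -1)
t=12: X=(-1, 2, 7, -1), d=5 → -e3, X_13=(-1, 2, 6, -1)
t=13: X=(-1, 2, 6, -1), d=5 → -e3, X_14=(-1, 2, 5, -1)
t=14: X=(-1, 2, 5, -1), d=6 → +e4, X_15=(-1, 2, 5, 0)
t=15: X=(-1, 2, 5, 0), d=3 → -e2, X_16=(-1, 1, 5, 0)
t=16: X=(-1, 1, 5, 0), d=1 → -e1, X_17=(-2, 1, 5, 0)


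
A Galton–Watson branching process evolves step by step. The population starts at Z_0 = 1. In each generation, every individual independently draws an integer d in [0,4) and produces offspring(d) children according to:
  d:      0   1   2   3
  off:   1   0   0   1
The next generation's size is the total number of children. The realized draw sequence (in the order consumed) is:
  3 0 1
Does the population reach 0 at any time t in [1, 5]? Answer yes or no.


yes

gen 0: Z_0=1, draws=[3], offspring=[1], Z_1=1
gen 1: Z_1=1, draws=[0], offspring=[1], Z_2=1
gen 2: Z_2=1, draws=[1], offspring=[0], Z_3=0
gen 3: Z_3=0, draws=[], offspring=[], Z_4=0
gen 4: Z_4=0, draws=[], offspring=[], Z_5=0


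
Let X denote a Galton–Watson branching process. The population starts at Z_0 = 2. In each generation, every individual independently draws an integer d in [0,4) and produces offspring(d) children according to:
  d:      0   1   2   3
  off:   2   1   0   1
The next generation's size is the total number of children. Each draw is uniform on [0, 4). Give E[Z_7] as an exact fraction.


Outcome values over d=0..3: [2, 1, 0, 1]
Σy = 4, Σy² = 6, M = 4
μ = 4/4 = 1,  σ² = 6/4 − (1)² = 1/2
E[Z_0] = 2
E[Z_1] = 1·E[Z_0] = 2
E[Z_2] = 1·E[Z_1] = 2
E[Z_3] = 1·E[Z_2] = 2
E[Z_4] = 1·E[Z_3] = 2
E[Z_5] = 1·E[Z_4] = 2
E[Z_6] = 1·E[Z_5] = 2
E[Z_7] = 1·E[Z_6] = 2

2


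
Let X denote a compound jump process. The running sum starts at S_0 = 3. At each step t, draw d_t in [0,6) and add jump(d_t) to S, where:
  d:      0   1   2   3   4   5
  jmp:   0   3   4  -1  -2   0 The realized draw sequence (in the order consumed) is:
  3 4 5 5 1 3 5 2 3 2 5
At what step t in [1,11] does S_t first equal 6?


t=0: S=3, d=3, jump=-1, S_1=2
t=1: S=2, d=4, jump=-2, S_2=0
t=2: S=0, d=5, jump=0, S_3=0
t=3: S=0, d=5, jump=0, S_4=0
t=4: S=0, d=1, jump=3, S_5=3
t=5: S=3, d=3, jump=-1, S_6=2
t=6: S=2, d=5, jump=0, S_7=2
t=7: S=2, d=2, jump=4, S_8=6
t=8: S=6, d=3, jump=-1, S_9=5
t=9: S=5, d=2, jump=4, S_10=9
t=10: S=9, d=5, jump=0, S_11=9

8


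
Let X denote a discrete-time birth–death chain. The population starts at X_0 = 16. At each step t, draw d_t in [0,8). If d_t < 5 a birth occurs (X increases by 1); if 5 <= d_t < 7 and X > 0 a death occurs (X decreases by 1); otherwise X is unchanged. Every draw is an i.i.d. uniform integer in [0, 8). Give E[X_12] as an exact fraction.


X can drop by at most 1 per step and X_0 = 16 > T = 12, so X_t >= 16 − t >= 4 > 0 for every t <= 12: the floor at 0 (the 'and X > 0' condition) never binds. Hence X_12 = X_0 + Σ_{t<12} Y_t with i.i.d. increments Y_t = y(d_t) ∈ {+1, −1, 0}.
Outcome values over d=0..7: [1, 1, 1, 1, 1, -1, -1, 0]
Σy = 3, Σy² = 7, M = 8
μ = 3/8 = 3/8,  σ² = 7/8 − (3/8)² = 47/64
E[X_12] = 16 + 12·(3/8) = 41/2

41/2


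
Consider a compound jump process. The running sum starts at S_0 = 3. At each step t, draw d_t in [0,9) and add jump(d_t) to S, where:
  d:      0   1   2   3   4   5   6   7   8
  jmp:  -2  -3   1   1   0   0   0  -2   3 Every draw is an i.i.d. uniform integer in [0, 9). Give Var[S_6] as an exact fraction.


Outcome values over d=0..8: [-2, -3, 1, 1, 0, 0, 0, -2, 3]
Σy = -2, Σy² = 28, M = 9
μ = -2/9 = -2/9,  σ² = 28/9 − (-2/9)² = 248/81
Independent increments: Var[S_6] = 6·σ² = 6·(248/81) = 496/27

496/27


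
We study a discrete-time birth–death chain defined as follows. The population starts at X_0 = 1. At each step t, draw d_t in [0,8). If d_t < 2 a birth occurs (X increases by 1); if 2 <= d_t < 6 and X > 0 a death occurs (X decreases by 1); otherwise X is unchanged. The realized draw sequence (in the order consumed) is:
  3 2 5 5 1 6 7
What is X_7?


1

t=0: X=1, d=3 → death, X_1=0
t=1: X=0, d=2 → hold, X_2=0
t=2: X=0, d=5 → hold, X_3=0
t=3: X=0, d=5 → hold, X_4=0
t=4: X=0, d=1 → birth, X_5=1
t=5: X=1, d=6 → hold, X_6=1
t=6: X=1, d=7 → hold, X_7=1


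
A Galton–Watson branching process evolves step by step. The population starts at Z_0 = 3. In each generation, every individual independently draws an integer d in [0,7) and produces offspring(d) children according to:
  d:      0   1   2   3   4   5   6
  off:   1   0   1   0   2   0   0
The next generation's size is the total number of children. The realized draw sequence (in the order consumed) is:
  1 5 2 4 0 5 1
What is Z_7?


0

gen 0: Z_0=3, draws=[1, 5, 2], offspring=[0, 0, 1], Z_1=1
gen 1: Z_1=1, draws=[4], offspring=[2], Z_2=2
gen 2: Z_2=2, draws=[0, 5], offspring=[1, 0], Z_3=1
gen 3: Z_3=1, draws=[1], offspring=[0], Z_4=0
gen 4: Z_4=0, draws=[], offspring=[], Z_5=0
gen 5: Z_5=0, draws=[], offspring=[], Z_6=0
gen 6: Z_6=0, draws=[], offspring=[], Z_7=0


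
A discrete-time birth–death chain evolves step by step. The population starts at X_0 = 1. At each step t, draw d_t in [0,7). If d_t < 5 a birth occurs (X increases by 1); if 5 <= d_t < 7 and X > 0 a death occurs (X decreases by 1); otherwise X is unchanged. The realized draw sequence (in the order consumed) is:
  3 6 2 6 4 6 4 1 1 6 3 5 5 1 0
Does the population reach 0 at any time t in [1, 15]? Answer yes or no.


no

t=0: X=1, d=3 → birth, X_1=2
t=1: X=2, d=6 → death, X_2=1
t=2: X=1, d=2 → birth, X_3=2
t=3: X=2, d=6 → death, X_4=1
t=4: X=1, d=4 → birth, X_5=2
t=5: X=2, d=6 → death, X_6=1
t=6: X=1, d=4 → birth, X_7=2
t=7: X=2, d=1 → birth, X_8=3
t=8: X=3, d=1 → birth, X_9=4
t=9: X=4, d=6 → death, X_10=3
t=10: X=3, d=3 → birth, X_11=4
t=11: X=4, d=5 → death, X_12=3
t=12: X=3, d=5 → death, X_13=2
t=13: X=2, d=1 → birth, X_14=3
t=14: X=3, d=0 → birth, X_15=4


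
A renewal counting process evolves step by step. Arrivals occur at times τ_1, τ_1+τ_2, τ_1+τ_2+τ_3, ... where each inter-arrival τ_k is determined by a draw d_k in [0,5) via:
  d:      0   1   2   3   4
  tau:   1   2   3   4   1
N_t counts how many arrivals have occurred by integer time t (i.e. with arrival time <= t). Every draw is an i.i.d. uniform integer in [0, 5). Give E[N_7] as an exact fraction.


Inter-arrival values over d=0..4: [1, 2, 3, 4, 1]
Each d has probability 1/5, so the pmf of τ is: f(1) = 2/5, f(2) = 1/5, f(3) = 1/5, f(4) = 1/5
Renewal equation for m(n) = E[N_n]: condition on τ_1 = k (if k <= n, one arrival plus a fresh copy on the remaining n−k steps): m(n) = F(n) + Σ_{k<=n} f(k)·m(n−k), where F(n) = P(τ <= n) and m(0) = 0
m(1) = F(1) = 2/5
m(2) = F(2) + f(1)·m(1) = 3/5 + 2/5·2/5 = 19/25
m(3) = F(3) + f(1)·m(2) + f(2)·m(1) = 4/5 + 2/5·19/25 + 1/5·2/5 = 148/125
m(4) = F(4) + f(1)·m(3) + f(2)·m(2) + f(3)·m(1) = 1 + 2/5·148/125 + 1/5·19/25 + 1/5·2/5 = 1066/625
m(5) = F(5) + f(1)·m(4) + f(2)·m(3) + f(3)·m(2) + f(4)·m(1) = 1 + 2/5·1066/625 + 1/5·148/125 + 1/5·19/25 + 1/5·2/5 = 6722/3125
m(6) = F(6) + f(1)·m(5) + f(2)·m(4) + f(3)·m(3) + f(4)·m(2) = 1 + 2/5·6722/3125 + 1/5·1066/625 + 1/5·148/125 + 1/5·19/25 = 40474/15625
m(7) = F(7) + f(1)·m(6) + f(2)·m(5) + f(3)·m(4) + f(4)·m(3) = 1 + 2/5·40474/15625 + 1/5·6722/3125 + 1/5·1066/625 + 1/5·148/125 = 237833/78125
E[N_7] = m(7) = 237833/78125

237833/78125


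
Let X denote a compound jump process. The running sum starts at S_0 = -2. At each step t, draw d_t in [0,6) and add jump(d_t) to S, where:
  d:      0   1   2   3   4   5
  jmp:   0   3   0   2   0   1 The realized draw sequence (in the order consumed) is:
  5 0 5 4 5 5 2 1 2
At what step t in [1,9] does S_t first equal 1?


t=0: S=-2, d=5, jump=1, S_1=-1
t=1: S=-1, d=0, jump=0, S_2=-1
t=2: S=-1, d=5, jump=1, S_3=0
t=3: S=0, d=4, jump=0, S_4=0
t=4: S=0, d=5, jump=1, S_5=1
t=5: S=1, d=5, jump=1, S_6=2
t=6: S=2, d=2, jump=0, S_7=2
t=7: S=2, d=1, jump=3, S_8=5
t=8: S=5, d=2, jump=0, S_9=5

5


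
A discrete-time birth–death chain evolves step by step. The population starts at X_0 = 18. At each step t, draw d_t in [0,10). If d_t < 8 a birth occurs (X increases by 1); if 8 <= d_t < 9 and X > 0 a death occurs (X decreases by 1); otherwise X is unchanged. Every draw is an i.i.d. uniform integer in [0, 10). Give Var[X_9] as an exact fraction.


X can drop by at most 1 per step and X_0 = 18 > T = 9, so X_t >= 18 − t >= 9 > 0 for every t <= 9: the floor at 0 (the 'and X > 0' condition) never binds. Hence X_9 = X_0 + Σ_{t<9} Y_t with i.i.d. increments Y_t = y(d_t) ∈ {+1, −1, 0}.
Outcome values over d=0..9: [1, 1, 1, 1, 1, 1, 1, 1, -1, 0]
Σy = 7, Σy² = 9, M = 10
μ = 7/10 = 7/10,  σ² = 9/10 − (7/10)² = 41/100
Independent increments: Var[X_9] = 9·σ² = 9·(41/100) = 369/100

369/100


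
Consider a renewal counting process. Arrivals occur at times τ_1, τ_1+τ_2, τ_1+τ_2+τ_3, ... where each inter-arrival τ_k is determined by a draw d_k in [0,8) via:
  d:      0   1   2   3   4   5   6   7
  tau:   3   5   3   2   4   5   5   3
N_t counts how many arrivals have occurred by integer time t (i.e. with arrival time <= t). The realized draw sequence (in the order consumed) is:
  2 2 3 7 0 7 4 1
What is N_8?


3

draw d_1=2: τ_1=3, arrival time A_1=3
draw d_2=2: τ_2=3, arrival time A_2=6
draw d_3=3: τ_3=2, arrival time A_3=8
draw d_4=7: τ_4=3, arrival time A_4=11
draw d_5=0: τ_5=3, arrival time A_5=14
draw d_6=7: τ_6=3, arrival time A_6=17
draw d_7=4: τ_7=4, arrival time A_7=21
draw d_8=1: τ_8=5, arrival time A_8=26
N_t over t=0..8: 0:0 1:0 2:0 3:1 4:1 5:1 6:2 7:2 8:3


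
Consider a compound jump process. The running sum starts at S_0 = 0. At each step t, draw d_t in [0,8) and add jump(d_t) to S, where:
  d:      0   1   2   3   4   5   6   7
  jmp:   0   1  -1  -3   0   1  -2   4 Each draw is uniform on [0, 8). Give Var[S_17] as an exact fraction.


68

Outcome values over d=0..7: [0, 1, -1, -3, 0, 1, -2, 4]
Σy = 0, Σy² = 32, M = 8
μ = 0/8 = 0,  σ² = 32/8 − (0)² = 4
Independent increments: Var[S_17] = 17·σ² = 17·(4) = 68


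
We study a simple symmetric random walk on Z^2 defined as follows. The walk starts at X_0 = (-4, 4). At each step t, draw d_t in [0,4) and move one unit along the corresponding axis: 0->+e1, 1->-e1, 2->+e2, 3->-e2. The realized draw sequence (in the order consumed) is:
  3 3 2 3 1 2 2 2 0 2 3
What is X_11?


(-4, 5)

t=0: X=(-4, 4), d=3 → -e2, X_1=(-4, 3)
t=1: X=(-4, 3), d=3 → -e2, X_2=(-4, 2)
t=2: X=(-4, 2), d=2 → +e2, X_3=(-4, 3)
t=3: X=(-4, 3), d=3 → -e2, X_4=(-4, 2)
t=4: X=(-4, 2), d=1 → -e1, X_5=(-5, 2)
t=5: X=(-5, 2), d=2 → +e2, X_6=(-5, 3)
t=6: X=(-5, 3), d=2 → +e2, X_7=(-5, 4)
t=7: X=(-5, 4), d=2 → +e2, X_8=(-5, 5)
t=8: X=(-5, 5), d=0 → +e1, X_9=(-4, 5)
t=9: X=(-4, 5), d=2 → +e2, X_10=(-4, 6)
t=10: X=(-4, 6), d=3 → -e2, X_11=(-4, 5)


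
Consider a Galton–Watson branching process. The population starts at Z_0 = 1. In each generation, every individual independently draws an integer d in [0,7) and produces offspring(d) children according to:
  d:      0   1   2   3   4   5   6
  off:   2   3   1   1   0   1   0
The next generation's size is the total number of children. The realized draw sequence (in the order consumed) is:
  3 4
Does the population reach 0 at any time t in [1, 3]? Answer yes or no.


gen 0: Z_0=1, draws=[3], offspring=[1], Z_1=1
gen 1: Z_1=1, draws=[4], offspring=[0], Z_2=0
gen 2: Z_2=0, draws=[], offspring=[], Z_3=0

yes


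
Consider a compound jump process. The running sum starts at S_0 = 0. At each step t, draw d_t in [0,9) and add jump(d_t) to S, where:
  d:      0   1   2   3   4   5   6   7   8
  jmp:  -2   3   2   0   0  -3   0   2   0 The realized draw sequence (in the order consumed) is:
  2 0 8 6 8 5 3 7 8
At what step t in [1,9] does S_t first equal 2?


1

t=0: S=0, d=2, jump=2, S_1=2
t=1: S=2, d=0, jump=-2, S_2=0
t=2: S=0, d=8, jump=0, S_3=0
t=3: S=0, d=6, jump=0, S_4=0
t=4: S=0, d=8, jump=0, S_5=0
t=5: S=0, d=5, jump=-3, S_6=-3
t=6: S=-3, d=3, jump=0, S_7=-3
t=7: S=-3, d=7, jump=2, S_8=-1
t=8: S=-1, d=8, jump=0, S_9=-1


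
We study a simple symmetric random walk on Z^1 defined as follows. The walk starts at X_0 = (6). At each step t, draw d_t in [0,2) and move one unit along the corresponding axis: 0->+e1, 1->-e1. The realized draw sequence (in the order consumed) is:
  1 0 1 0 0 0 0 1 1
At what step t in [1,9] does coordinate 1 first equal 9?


7

t=0: X=(6), d=1 → -e1, X_1=(5)
t=1: X=(5), d=0 → +e1, X_2=(6)
t=2: X=(6), d=1 → -e1, X_3=(5)
t=3: X=(5), d=0 → +e1, X_4=(6)
t=4: X=(6), d=0 → +e1, X_5=(7)
t=5: X=(7), d=0 → +e1, X_6=(8)
t=6: X=(8), d=0 → +e1, X_7=(9)
t=7: X=(9), d=1 → -e1, X_8=(8)
t=8: X=(8), d=1 → -e1, X_9=(7)


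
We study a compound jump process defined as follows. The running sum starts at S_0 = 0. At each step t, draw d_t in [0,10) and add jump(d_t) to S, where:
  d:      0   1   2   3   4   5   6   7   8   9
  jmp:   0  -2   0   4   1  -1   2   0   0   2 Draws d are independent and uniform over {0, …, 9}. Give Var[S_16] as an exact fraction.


1056/25

Outcome values over d=0..9: [0, -2, 0, 4, 1, -1, 2, 0, 0, 2]
Σy = 6, Σy² = 30, M = 10
μ = 6/10 = 3/5,  σ² = 30/10 − (3/5)² = 66/25
Independent increments: Var[S_16] = 16·σ² = 16·(66/25) = 1056/25


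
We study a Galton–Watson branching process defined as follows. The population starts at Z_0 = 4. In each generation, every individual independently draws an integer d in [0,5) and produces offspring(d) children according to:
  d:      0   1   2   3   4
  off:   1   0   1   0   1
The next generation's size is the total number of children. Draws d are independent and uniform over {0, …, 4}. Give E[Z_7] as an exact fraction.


8748/78125

Outcome values over d=0..4: [1, 0, 1, 0, 1]
Σy = 3, Σy² = 3, M = 5
μ = 3/5 = 3/5,  σ² = 3/5 − (3/5)² = 6/25
E[Z_0] = 4
E[Z_1] = 3/5·E[Z_0] = 12/5
E[Z_2] = 3/5·E[Z_1] = 36/25
E[Z_3] = 3/5·E[Z_2] = 108/125
E[Z_4] = 3/5·E[Z_3] = 324/625
E[Z_5] = 3/5·E[Z_4] = 972/3125
E[Z_6] = 3/5·E[Z_5] = 2916/15625
E[Z_7] = 3/5·E[Z_6] = 8748/78125


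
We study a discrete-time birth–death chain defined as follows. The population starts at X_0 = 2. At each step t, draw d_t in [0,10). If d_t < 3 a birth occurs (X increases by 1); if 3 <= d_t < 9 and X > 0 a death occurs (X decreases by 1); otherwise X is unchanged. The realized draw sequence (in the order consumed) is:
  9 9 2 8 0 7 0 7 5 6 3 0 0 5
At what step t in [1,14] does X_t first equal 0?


t=0: X=2, d=9 → hold, X_1=2
t=1: X=2, d=9 → hold, X_2=2
t=2: X=2, d=2 → birth, X_3=3
t=3: X=3, d=8 → death, X_4=2
t=4: X=2, d=0 → birth, X_5=3
t=5: X=3, d=7 → death, X_6=2
t=6: X=2, d=0 → birth, X_7=3
t=7: X=3, d=7 → death, X_8=2
t=8: X=2, d=5 → death, X_9=1
t=9: X=1, d=6 → death, X_10=0
t=10: X=0, d=3 → hold, X_11=0
t=11: X=0, d=0 → birth, X_12=1
t=12: X=1, d=0 → birth, X_13=2
t=13: X=2, d=5 → death, X_14=1

10


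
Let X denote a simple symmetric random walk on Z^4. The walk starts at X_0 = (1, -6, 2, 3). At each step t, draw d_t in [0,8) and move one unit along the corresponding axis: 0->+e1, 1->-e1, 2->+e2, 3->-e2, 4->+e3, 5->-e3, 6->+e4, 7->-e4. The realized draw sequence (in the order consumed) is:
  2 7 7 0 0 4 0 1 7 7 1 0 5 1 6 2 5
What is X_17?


(2, -4, 1, 0)

t=0: X=(1, -6, 2, 3), d=2 → +e2, X_1=(1, -5, 2, 3)
t=1: X=(1, -5, 2, 3), d=7 → -e4, X_2=(1, -5, 2, 2)
t=2: X=(1, -5, 2, 2), d=7 → -e4, X_3=(1, -5, 2, 1)
t=3: X=(1, -5, 2, 1), d=0 → +e1, X_4=(2, -5, 2, 1)
t=4: X=(2, -5, 2, 1), d=0 → +e1, X_5=(3, -5, 2, 1)
t=5: X=(3, -5, 2, 1), d=4 → +e3, X_6=(3, -5, 3, 1)
t=6: X=(3, -5, 3, 1), d=0 → +e1, X_7=(4, -5, 3, 1)
t=7: X=(4, -5, 3, 1), d=1 → -e1, X_8=(3, -5, 3, 1)
t=8: X=(3, -5, 3, 1), d=7 → -e4, X_9=(3, -5, 3, 0)
t=9: X=(3, -5, 3, 0), d=7 → -e4, X_10=(3, -5, 3, -1)
t=10: X=(3, -5, 3, -1), d=1 → -e1, X_11=(2, -5, 3, -1)
t=11: X=(2, -5, 3, -1), d=0 → +e1, X_12=(3, -5, 3, -1)
t=12: X=(3, -5, 3, -1), d=5 → -e3, X_13=(3, -5, 2, -1)
t=13: X=(3, -5, 2, -1), d=1 → -e1, X_14=(2, -5, 2, -1)
t=14: X=(2, -5, 2, -1), d=6 → +e4, X_15=(2, -5, 2, 0)
t=15: X=(2, -5, 2, 0), d=2 → +e2, X_16=(2, -4, 2, 0)
t=16: X=(2, -4, 2, 0), d=5 → -e3, X_17=(2, -4, 1, 0)


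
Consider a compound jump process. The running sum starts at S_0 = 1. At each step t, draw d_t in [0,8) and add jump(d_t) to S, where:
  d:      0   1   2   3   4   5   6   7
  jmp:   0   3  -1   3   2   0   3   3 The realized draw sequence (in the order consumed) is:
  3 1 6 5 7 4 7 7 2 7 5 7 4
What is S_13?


28

t=0: S=1, d=3, jump=3, S_1=4
t=1: S=4, d=1, jump=3, S_2=7
t=2: S=7, d=6, jump=3, S_3=10
t=3: S=10, d=5, jump=0, S_4=10
t=4: S=10, d=7, jump=3, S_5=13
t=5: S=13, d=4, jump=2, S_6=15
t=6: S=15, d=7, jump=3, S_7=18
t=7: S=18, d=7, jump=3, S_8=21
t=8: S=21, d=2, jump=-1, S_9=20
t=9: S=20, d=7, jump=3, S_10=23
t=10: S=23, d=5, jump=0, S_11=23
t=11: S=23, d=7, jump=3, S_12=26
t=12: S=26, d=4, jump=2, S_13=28


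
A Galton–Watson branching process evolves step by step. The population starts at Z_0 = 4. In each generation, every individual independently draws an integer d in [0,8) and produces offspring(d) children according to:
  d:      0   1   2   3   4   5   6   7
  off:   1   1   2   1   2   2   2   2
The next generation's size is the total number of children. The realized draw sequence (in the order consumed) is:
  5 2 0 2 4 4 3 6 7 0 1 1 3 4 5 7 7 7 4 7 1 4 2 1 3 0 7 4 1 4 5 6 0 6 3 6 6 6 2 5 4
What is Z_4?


gen 0: Z_0=4, draws=[5, 2, 0, 2], offspring=[2, 2, 1, 2], Z_1=7
gen 1: Z_1=7, draws=[4, 4, 3, 6, 7, 0, 1], offspring=[2, 2, 1, 2, 2, 1, 1], Z_2=11
gen 2: Z_2=11, draws=[1, 3, 4, 5, 7, 7, 7, 4, 7, 1, 4], offspring=[1, 1, 2, 2, 2, 2, 2, 2, 2, 1, 2], Z_3=19
gen 3: Z_3=19, draws=[2, 1, 3, 0, 7, 4, 1, 4, 5, 6, 0, 6, 3, 6, 6, 6, 2, 5, 4], offspring=[2, 1, 1, 1, 2, 2, 1, 2, 2, 2, 1, 2, 1, 2, 2, 2, 2, 2, 2], Z_4=32

32


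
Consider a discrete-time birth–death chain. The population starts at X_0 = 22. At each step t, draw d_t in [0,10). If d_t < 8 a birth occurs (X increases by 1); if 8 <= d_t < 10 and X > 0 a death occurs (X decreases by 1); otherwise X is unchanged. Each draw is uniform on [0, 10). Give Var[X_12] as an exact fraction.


192/25

X can drop by at most 1 per step and X_0 = 22 > T = 12, so X_t >= 22 − t >= 10 > 0 for every t <= 12: the floor at 0 (the 'and X > 0' condition) never binds. Hence X_12 = X_0 + Σ_{t<12} Y_t with i.i.d. increments Y_t = y(d_t) ∈ {+1, −1, 0}.
Outcome values over d=0..9: [1, 1, 1, 1, 1, 1, 1, 1, -1, -1]
Σy = 6, Σy² = 10, M = 10
μ = 6/10 = 3/5,  σ² = 10/10 − (3/5)² = 16/25
Independent increments: Var[X_12] = 12·σ² = 12·(16/25) = 192/25


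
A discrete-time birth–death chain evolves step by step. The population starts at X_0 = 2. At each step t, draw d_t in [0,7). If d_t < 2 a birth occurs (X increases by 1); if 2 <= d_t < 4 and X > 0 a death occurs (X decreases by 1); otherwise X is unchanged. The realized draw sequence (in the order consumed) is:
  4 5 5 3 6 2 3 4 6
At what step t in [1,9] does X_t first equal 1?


4

t=0: X=2, d=4 → hold, X_1=2
t=1: X=2, d=5 → hold, X_2=2
t=2: X=2, d=5 → hold, X_3=2
t=3: X=2, d=3 → death, X_4=1
t=4: X=1, d=6 → hold, X_5=1
t=5: X=1, d=2 → death, X_6=0
t=6: X=0, d=3 → hold, X_7=0
t=7: X=0, d=4 → hold, X_8=0
t=8: X=0, d=6 → hold, X_9=0


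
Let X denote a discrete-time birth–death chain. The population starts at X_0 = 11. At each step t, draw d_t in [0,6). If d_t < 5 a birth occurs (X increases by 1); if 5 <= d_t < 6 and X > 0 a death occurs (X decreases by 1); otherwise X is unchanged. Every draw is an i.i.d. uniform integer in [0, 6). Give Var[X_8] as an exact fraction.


40/9

X can drop by at most 1 per step and X_0 = 11 > T = 8, so X_t >= 11 − t >= 3 > 0 for every t <= 8: the floor at 0 (the 'and X > 0' condition) never binds. Hence X_8 = X_0 + Σ_{t<8} Y_t with i.i.d. increments Y_t = y(d_t) ∈ {+1, −1, 0}.
Outcome values over d=0..5: [1, 1, 1, 1, 1, -1]
Σy = 4, Σy² = 6, M = 6
μ = 4/6 = 2/3,  σ² = 6/6 − (2/3)² = 5/9
Independent increments: Var[X_8] = 8·σ² = 8·(5/9) = 40/9


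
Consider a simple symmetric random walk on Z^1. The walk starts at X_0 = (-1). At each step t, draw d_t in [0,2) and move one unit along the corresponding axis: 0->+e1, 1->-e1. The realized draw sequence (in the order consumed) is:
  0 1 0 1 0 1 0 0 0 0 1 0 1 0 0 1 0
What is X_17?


(4)

t=0: X=(-1), d=0 → +e1, X_1=(0)
t=1: X=(0), d=1 → -e1, X_2=(-1)
t=2: X=(-1), d=0 → +e1, X_3=(0)
t=3: X=(0), d=1 → -e1, X_4=(-1)
t=4: X=(-1), d=0 → +e1, X_5=(0)
t=5: X=(0), d=1 → -e1, X_6=(-1)
t=6: X=(-1), d=0 → +e1, X_7=(0)
t=7: X=(0), d=0 → +e1, X_8=(1)
t=8: X=(1), d=0 → +e1, X_9=(2)
t=9: X=(2), d=0 → +e1, X_10=(3)
t=10: X=(3), d=1 → -e1, X_11=(2)
t=11: X=(2), d=0 → +e1, X_12=(3)
t=12: X=(3), d=1 → -e1, X_13=(2)
t=13: X=(2), d=0 → +e1, X_14=(3)
t=14: X=(3), d=0 → +e1, X_15=(4)
t=15: X=(4), d=1 → -e1, X_16=(3)
t=16: X=(3), d=0 → +e1, X_17=(4)


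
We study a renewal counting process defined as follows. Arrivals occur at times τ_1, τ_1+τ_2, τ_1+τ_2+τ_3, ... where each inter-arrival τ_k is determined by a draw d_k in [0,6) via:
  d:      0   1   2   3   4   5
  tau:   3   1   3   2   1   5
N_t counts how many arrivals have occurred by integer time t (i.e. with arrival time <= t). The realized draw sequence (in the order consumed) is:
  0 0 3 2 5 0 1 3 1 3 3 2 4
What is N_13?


draw d_1=0: τ_1=3, arrival time A_1=3
draw d_2=0: τ_2=3, arrival time A_2=6
draw d_3=3: τ_3=2, arrival time A_3=8
draw d_4=2: τ_4=3, arrival time A_4=11
draw d_5=5: τ_5=5, arrival time A_5=16
draw d_6=0: τ_6=3, arrival time A_6=19
draw d_7=1: τ_7=1, arrival time A_7=20
draw d_8=3: τ_8=2, arrival time A_8=22
draw d_9=1: τ_9=1, arrival time A_9=23
draw d_10=3: τ_10=2, arrival time A_10=25
draw d_11=3: τ_11=2, arrival time A_11=27
draw d_12=2: τ_12=3, arrival time A_12=30
draw d_13=4: τ_13=1, arrival time A_13=31
N_t over t=0..13: 0:0 1:0 2:0 3:1 4:1 5:1 6:2 7:2 8:3 9:3 10:3 11:4 12:4 13:4

4


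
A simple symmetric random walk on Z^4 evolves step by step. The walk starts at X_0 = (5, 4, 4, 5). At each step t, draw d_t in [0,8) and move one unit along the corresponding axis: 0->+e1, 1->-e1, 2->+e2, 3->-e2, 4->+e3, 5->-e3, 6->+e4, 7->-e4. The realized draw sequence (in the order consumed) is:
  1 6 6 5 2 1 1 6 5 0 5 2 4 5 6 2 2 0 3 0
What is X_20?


t=0: X=(5, 4, 4, 5), d=1 → -e1, X_1=(4, 4, 4, 5)
t=1: X=(4, 4, 4, 5), d=6 → +e4, X_2=(4, 4, 4, 6)
t=2: X=(4, 4, 4, 6), d=6 → +e4, X_3=(4, 4, 4, 7)
t=3: X=(4, 4, 4, 7), d=5 → -e3, X_4=(4, 4, 3, 7)
t=4: X=(4, 4, 3, 7), d=2 → +e2, X_5=(4, 5, 3, 7)
t=5: X=(4, 5, 3, 7), d=1 → -e1, X_6=(3, 5, 3, 7)
t=6: X=(3, 5, 3, 7), d=1 → -e1, X_7=(2, 5, 3, 7)
t=7: X=(2, 5, 3, 7), d=6 → +e4, X_8=(2, 5, 3, 8)
t=8: X=(2, 5, 3, 8), d=5 → -e3, X_9=(2, 5, 2, 8)
t=9: X=(2, 5, 2, 8), d=0 → +e1, X_10=(3, 5, 2, 8)
t=10: X=(3, 5, 2, 8), d=5 → -e3, X_11=(3, 5, 1, 8)
t=11: X=(3, 5, 1, 8), d=2 → +e2, X_12=(3, 6, 1, 8)
t=12: X=(3, 6, 1, 8), d=4 → +e3, X_13=(3, 6, 2, 8)
t=13: X=(3, 6, 2, 8), d=5 → -e3, X_14=(3, 6, 1, 8)
t=14: X=(3, 6, 1, 8), d=6 → +e4, X_15=(3, 6, 1, 9)
t=15: X=(3, 6, 1, 9), d=2 → +e2, X_16=(3, 7, 1, 9)
t=16: X=(3, 7, 1, 9), d=2 → +e2, X_17=(3, 8, 1, 9)
t=17: X=(3, 8, 1, 9), d=0 → +e1, X_18=(4, 8, 1, 9)
t=18: X=(4, 8, 1, 9), d=3 → -e2, X_19=(4, 7, 1, 9)
t=19: X=(4, 7, 1, 9), d=0 → +e1, X_20=(5, 7, 1, 9)

(5, 7, 1, 9)


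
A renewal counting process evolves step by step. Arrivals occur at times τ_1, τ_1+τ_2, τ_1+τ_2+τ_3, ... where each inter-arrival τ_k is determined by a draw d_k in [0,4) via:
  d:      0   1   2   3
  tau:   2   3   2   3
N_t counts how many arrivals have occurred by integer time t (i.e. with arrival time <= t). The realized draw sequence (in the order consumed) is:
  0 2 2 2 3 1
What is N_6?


draw d_1=0: τ_1=2, arrival time A_1=2
draw d_2=2: τ_2=2, arrival time A_2=4
draw d_3=2: τ_3=2, arrival time A_3=6
draw d_4=2: τ_4=2, arrival time A_4=8
draw d_5=3: τ_5=3, arrival time A_5=11
draw d_6=1: τ_6=3, arrival time A_6=14
N_t over t=0..6: 0:0 1:0 2:1 3:1 4:2 5:2 6:3

3


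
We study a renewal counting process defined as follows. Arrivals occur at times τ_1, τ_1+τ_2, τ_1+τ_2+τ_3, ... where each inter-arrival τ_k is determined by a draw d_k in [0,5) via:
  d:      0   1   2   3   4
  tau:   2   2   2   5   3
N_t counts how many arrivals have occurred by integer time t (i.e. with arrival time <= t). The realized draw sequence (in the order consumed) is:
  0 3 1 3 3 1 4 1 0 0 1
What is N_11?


draw d_1=0: τ_1=2, arrival time A_1=2
draw d_2=3: τ_2=5, arrival time A_2=7
draw d_3=1: τ_3=2, arrival time A_3=9
draw d_4=3: τ_4=5, arrival time A_4=14
draw d_5=3: τ_5=5, arrival time A_5=19
draw d_6=1: τ_6=2, arrival time A_6=21
draw d_7=4: τ_7=3, arrival time A_7=24
draw d_8=1: τ_8=2, arrival time A_8=26
draw d_9=0: τ_9=2, arrival time A_9=28
draw d_10=0: τ_10=2, arrival time A_10=30
draw d_11=1: τ_11=2, arrival time A_11=32
N_t over t=0..11: 0:0 1:0 2:1 3:1 4:1 5:1 6:1 7:2 8:2 9:3 10:3 11:3

3


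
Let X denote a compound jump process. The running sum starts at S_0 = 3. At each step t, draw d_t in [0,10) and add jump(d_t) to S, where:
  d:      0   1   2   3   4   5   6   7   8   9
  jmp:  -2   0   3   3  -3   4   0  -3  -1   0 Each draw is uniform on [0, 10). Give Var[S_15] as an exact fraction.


Outcome values over d=0..9: [-2, 0, 3, 3, -3, 4, 0, -3, -1, 0]
Σy = 1, Σy² = 57, M = 10
μ = 1/10 = 1/10,  σ² = 57/10 − (1/10)² = 569/100
Independent increments: Var[S_15] = 15·σ² = 15·(569/100) = 1707/20

1707/20


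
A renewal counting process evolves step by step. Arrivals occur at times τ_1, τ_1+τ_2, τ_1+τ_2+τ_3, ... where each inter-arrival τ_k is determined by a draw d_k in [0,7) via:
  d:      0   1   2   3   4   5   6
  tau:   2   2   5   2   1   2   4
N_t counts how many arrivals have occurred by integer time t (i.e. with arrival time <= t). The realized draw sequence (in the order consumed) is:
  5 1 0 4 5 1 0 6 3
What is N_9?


draw d_1=5: τ_1=2, arrival time A_1=2
draw d_2=1: τ_2=2, arrival time A_2=4
draw d_3=0: τ_3=2, arrival time A_3=6
draw d_4=4: τ_4=1, arrival time A_4=7
draw d_5=5: τ_5=2, arrival time A_5=9
draw d_6=1: τ_6=2, arrival time A_6=11
draw d_7=0: τ_7=2, arrival time A_7=13
draw d_8=6: τ_8=4, arrival time A_8=17
draw d_9=3: τ_9=2, arrival time A_9=19
N_t over t=0..9: 0:0 1:0 2:1 3:1 4:2 5:2 6:3 7:4 8:4 9:5

5


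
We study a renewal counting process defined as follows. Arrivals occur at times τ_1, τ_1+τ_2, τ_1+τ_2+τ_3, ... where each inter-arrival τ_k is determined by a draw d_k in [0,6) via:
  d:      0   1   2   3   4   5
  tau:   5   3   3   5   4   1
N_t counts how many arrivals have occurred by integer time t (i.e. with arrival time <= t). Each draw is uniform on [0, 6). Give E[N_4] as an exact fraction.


1051/1296

Inter-arrival values over d=0..5: [5, 3, 3, 5, 4, 1]
Each d has probability 1/6, so the pmf of τ is: f(1) = 1/6, f(3) = 1/3, f(4) = 1/6, f(5) = 1/3
Renewal equation for m(n) = E[N_n]: condition on τ_1 = k (if k <= n, one arrival plus a fresh copy on the remaining n−k steps): m(n) = F(n) + Σ_{k<=n} f(k)·m(n−k), where F(n) = P(τ <= n) and m(0) = 0
m(1) = F(1) = 1/6
m(2) = F(2) + f(1)·m(1) = 1/6 + 1/6·1/6 = 7/36
m(3) = F(3) + f(1)·m(2) = 1/2 + 1/6·7/36 = 115/216
m(4) = F(4) + f(1)·m(3) + f(3)·m(1) = 2/3 + 1/6·115/216 + 1/3·1/6 = 1051/1296
E[N_4] = m(4) = 1051/1296


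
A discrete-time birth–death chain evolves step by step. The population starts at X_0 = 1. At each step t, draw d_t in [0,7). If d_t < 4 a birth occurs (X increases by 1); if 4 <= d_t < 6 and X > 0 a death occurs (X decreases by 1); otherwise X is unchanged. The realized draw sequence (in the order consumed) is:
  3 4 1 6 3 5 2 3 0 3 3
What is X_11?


7

t=0: X=1, d=3 → birth, X_1=2
t=1: X=2, d=4 → death, X_2=1
t=2: X=1, d=1 → birth, X_3=2
t=3: X=2, d=6 → hold, X_4=2
t=4: X=2, d=3 → birth, X_5=3
t=5: X=3, d=5 → death, X_6=2
t=6: X=2, d=2 → birth, X_7=3
t=7: X=3, d=3 → birth, X_8=4
t=8: X=4, d=0 → birth, X_9=5
t=9: X=5, d=3 → birth, X_10=6
t=10: X=6, d=3 → birth, X_11=7


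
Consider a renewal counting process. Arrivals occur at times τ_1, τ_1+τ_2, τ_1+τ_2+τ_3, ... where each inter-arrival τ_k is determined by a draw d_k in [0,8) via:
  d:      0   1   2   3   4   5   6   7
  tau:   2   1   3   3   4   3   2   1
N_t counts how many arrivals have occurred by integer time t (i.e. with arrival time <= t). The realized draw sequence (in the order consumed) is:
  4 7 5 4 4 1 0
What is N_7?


draw d_1=4: τ_1=4, arrival time A_1=4
draw d_2=7: τ_2=1, arrival time A_2=5
draw d_3=5: τ_3=3, arrival time A_3=8
draw d_4=4: τ_4=4, arrival time A_4=12
draw d_5=4: τ_5=4, arrival time A_5=16
draw d_6=1: τ_6=1, arrival time A_6=17
draw d_7=0: τ_7=2, arrival time A_7=19
N_t over t=0..7: 0:0 1:0 2:0 3:0 4:1 5:2 6:2 7:2

2


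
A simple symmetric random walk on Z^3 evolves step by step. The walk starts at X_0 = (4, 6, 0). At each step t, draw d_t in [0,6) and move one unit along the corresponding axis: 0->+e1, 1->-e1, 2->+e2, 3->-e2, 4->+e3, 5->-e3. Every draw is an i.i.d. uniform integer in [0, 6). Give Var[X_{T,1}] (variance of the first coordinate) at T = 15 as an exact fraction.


5

Outcome values over d=0..5: [1, -1, 0, 0, 0, 0]
Σy = 0, Σy² = 2, M = 6
μ = 0/6 = 0,  σ² = 2/6 − (0)² = 1/3
Independent increments: Var[X_15] = 15·σ² = 15·(1/3) = 5
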